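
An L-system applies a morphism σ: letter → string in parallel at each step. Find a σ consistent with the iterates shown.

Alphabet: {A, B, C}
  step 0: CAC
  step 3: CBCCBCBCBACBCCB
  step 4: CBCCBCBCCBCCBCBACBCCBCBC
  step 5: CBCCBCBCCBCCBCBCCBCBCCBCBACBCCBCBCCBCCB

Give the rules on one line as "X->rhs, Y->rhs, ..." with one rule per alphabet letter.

A->BA, B->C, C->CB

  step 4 ⇒ step 5: CBCCBCBCCBCCBCBACBCCBCBC ⇒ CB·C·CB·CB·C·CB·C·CB·CB·C·CB·CB·C·CB·C·BA·CB·C·CB·CB·C·CB·C·CB
    A ↦ BA
    B ↦ C
    C ↦ CB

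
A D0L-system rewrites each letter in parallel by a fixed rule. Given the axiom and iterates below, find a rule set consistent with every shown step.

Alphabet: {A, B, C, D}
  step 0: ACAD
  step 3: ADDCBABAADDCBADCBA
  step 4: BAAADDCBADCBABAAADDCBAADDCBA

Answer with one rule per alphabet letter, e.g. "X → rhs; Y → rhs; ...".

A->BA, B->DC, C->D, D->A

  step 3 ⇒ step 4: ADDCBABAADDCBADCBA ⇒ BA·A·A·D·DC·BA·DC·BA·BA·A·A·D·DC·BA·A·D·DC·BA
    A ↦ BA
    B ↦ DC
    C ↦ D
    D ↦ A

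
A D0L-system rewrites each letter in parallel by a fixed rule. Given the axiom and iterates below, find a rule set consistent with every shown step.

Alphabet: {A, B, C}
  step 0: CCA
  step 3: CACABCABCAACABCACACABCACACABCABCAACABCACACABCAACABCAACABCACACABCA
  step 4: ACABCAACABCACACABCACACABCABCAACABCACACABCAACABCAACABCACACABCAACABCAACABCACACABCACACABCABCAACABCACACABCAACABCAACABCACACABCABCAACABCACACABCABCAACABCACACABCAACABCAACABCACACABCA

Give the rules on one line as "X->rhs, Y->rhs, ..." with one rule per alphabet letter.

  step 3 ⇒ step 4: CACABCABCAACABCACACABCACACABCABCAACABCACACABCAACABCAACABCACACABCA ⇒ ACA·BCA·ACA·BCA·C·ACA·BCA·C·ACA·BCA·BCA·ACA·BCA·C·ACA·BCA·ACA·BCA·ACA·BCA·C·ACA·BCA·ACA·BCA·ACA·BCA·C·ACA·BCA·C·ACA·BCA·BCA·ACA·BCA·C·ACA·BCA·ACA·BCA·ACA·BCA·C·ACA·BCA·BCA·ACA·BCA·C·ACA·BCA·BCA·ACA·BCA·C·ACA·BCA·ACA·BCA·ACA·BCA·C·ACA·BCA
    A ↦ BCA
    B ↦ C
    C ↦ ACA

A->BCA, B->C, C->ACA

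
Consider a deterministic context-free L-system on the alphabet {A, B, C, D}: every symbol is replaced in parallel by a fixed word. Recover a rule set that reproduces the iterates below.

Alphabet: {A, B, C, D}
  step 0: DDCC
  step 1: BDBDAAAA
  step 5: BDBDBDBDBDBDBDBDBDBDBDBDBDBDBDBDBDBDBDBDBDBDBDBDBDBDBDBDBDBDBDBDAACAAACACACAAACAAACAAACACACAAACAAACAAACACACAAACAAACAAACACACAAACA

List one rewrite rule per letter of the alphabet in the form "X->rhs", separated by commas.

  step 0 ⇒ step 1: DDCC ⇒ BD·BD·AA·AA
    C ↦ AA
    D ↦ BD
    A ↦ CA  (constrained at step 1)
    B ↦ BD  (constrained at step 1)

A->CA, B->BD, C->AA, D->BD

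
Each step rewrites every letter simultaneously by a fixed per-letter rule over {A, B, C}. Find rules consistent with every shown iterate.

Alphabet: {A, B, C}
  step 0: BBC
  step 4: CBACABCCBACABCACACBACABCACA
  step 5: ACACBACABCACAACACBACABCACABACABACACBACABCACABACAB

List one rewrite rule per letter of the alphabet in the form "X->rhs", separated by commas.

  step 4 ⇒ step 5: CBACABCCBACABCACACBACABCACA ⇒ ACA·C·B·ACA·B·C·ACA·ACA·C·B·ACA·B·C·ACA·B·ACA·B·ACA·C·B·ACA·B·C·ACA·B·ACA·B
    A ↦ B
    B ↦ C
    C ↦ ACA

A->B, B->C, C->ACA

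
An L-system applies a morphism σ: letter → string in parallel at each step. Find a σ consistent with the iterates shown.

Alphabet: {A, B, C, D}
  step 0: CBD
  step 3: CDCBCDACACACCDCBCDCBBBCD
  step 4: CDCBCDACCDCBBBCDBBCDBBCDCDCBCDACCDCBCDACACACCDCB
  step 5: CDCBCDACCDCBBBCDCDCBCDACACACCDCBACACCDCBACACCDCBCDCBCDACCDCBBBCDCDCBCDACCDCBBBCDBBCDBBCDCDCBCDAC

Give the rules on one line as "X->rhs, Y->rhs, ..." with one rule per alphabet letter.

  step 4 ⇒ step 5: CDCBCDACCDCBBBCDBBCDBBCDCDCBCDACCDCBCDACACACCDCB ⇒ CD·CB·CD·AC·CD·CB·BB·CD·CD·CB·CD·AC·AC·AC·CD·CB·AC·AC·CD·CB·AC·AC·CD·CB·CD·CB·CD·AC·CD·CB·BB·CD·CD·CB·CD·AC·CD·CB·BB·CD·BB·CD·BB·CD·CD·CB·CD·AC
    A ↦ BB
    B ↦ AC
    C ↦ CD
    D ↦ CB

A->BB, B->AC, C->CD, D->CB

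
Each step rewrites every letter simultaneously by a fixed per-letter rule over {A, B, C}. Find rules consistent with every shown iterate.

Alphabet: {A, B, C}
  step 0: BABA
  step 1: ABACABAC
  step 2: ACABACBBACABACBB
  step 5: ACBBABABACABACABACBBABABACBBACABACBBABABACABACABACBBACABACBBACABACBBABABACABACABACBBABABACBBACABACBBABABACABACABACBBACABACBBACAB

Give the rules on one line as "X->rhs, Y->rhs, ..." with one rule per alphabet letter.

  step 1 ⇒ step 2: ABACABAC ⇒ AC·AB·AC·BB·AC·AB·AC·BB
    A ↦ AC
    B ↦ AB
    C ↦ BB

A->AC, B->AB, C->BB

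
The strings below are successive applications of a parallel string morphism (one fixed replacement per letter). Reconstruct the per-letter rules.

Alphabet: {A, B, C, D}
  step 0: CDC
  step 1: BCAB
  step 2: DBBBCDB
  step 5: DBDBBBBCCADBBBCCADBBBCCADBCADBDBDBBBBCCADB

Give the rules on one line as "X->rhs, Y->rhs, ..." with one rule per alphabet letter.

  step 1 ⇒ step 2: BCAB ⇒ DB·B·BC·DB
    A ↦ BC
    B ↦ DB
    C ↦ B
  step 0 ⇒ step 1: CDC ⇒ B·CA·B
    D ↦ CA

A->BC, B->DB, C->B, D->CA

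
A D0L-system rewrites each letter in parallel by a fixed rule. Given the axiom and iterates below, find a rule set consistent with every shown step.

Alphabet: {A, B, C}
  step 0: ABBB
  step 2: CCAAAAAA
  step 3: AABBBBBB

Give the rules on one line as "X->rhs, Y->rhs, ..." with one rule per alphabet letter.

A->B, B->CC, C->A

  step 2 ⇒ step 3: CCAAAAAA ⇒ A·A·B·B·B·B·B·B
    A ↦ B
    C ↦ A
    B ↦ CC  (constrained at step 0)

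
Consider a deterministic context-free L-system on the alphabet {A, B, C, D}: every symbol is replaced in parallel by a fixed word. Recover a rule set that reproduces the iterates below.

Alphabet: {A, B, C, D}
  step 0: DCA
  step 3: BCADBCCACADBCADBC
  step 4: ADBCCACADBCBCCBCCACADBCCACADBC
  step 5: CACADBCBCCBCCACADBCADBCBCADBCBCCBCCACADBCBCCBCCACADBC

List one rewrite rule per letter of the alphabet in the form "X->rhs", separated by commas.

A->C, B->AD, C->BC, D->AC

  step 4 ⇒ step 5: ADBCCACADBCBCCBCCACADBCCACADBC ⇒ C·AC·AD·BC·BC·C·BC·C·AC·AD·BC·AD·BC·BC·AD·BC·BC·C·BC·C·AC·AD·BC·BC·C·BC·C·AC·AD·BC
    A ↦ C
    B ↦ AD
    C ↦ BC
    D ↦ AC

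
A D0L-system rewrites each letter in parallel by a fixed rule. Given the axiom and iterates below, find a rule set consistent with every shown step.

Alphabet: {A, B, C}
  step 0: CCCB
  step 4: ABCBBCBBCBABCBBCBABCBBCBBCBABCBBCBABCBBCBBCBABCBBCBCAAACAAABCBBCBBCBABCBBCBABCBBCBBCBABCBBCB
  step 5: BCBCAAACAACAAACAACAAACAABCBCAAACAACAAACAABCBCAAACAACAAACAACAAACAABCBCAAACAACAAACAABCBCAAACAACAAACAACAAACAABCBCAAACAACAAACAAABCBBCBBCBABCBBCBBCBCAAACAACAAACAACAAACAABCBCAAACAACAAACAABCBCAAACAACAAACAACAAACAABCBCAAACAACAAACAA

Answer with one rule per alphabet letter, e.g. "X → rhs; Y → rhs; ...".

  step 4 ⇒ step 5: ABCBBCBBCBABCBBCBABCBBCBBCBABCBBCBABCBBCBBCBABCBBCBCAAACAAABCBBCBBCBABCBBCBABCBBCBBCBABCBBCB ⇒ BCB·CAA·A·CAA·CAA·A·CAA·CAA·A·CAA·BCB·CAA·A·CAA·CAA·A·CAA·BCB·CAA·A·CAA·CAA·A·CAA·CAA·A·CAA·BCB·CAA·A·CAA·CAA·A·CAA·BCB·CAA·A·CAA·CAA·A·CAA·CAA·A·CAA·BCB·CAA·A·CAA·CAA·A·CAA·A·BCB·BCB·BCB·A·BCB·BCB·BCB·CAA·A·CAA·CAA·A·CAA·CAA·A·CAA·BCB·CAA·A·CAA·CAA·A·CAA·BCB·CAA·A·CAA·CAA·A·CAA·CAA·A·CAA·BCB·CAA·A·CAA·CAA·A·CAA
    A ↦ BCB
    B ↦ CAA
    C ↦ A

A->BCB, B->CAA, C->A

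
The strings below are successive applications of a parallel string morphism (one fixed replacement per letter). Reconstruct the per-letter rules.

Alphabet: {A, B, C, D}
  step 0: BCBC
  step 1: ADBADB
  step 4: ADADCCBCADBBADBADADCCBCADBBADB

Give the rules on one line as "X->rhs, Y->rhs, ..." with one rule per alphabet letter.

A->CCB, B->AD, C->B, D->C

  step 0 ⇒ step 1: BCBC ⇒ AD·B·AD·B
    B ↦ AD
    C ↦ B
    A ↦ CCB  (constrained at step 1)
    D ↦ C  (constrained at step 1)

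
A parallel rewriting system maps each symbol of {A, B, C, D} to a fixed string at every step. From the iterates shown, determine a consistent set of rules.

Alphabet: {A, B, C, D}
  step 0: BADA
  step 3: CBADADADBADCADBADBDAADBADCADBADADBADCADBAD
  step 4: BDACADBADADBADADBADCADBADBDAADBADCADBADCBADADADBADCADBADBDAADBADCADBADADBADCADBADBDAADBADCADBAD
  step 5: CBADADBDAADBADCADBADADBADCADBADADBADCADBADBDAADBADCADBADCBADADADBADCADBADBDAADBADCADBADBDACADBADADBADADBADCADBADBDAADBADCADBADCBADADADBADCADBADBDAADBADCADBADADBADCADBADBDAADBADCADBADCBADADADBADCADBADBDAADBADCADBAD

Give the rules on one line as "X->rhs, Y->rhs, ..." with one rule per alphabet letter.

A->AD, B->C, C->BDA, D->BAD

  step 4 ⇒ step 5: BDACADBADADBADADBADCADBADBDAADBADCADBADCBADADADBADCADBADBDAADBADCADBADADBADCADBADBDAADBADCADBAD ⇒ C·BAD·AD·BDA·AD·BAD·C·AD·BAD·AD·BAD·C·AD·BAD·AD·BAD·C·AD·BAD·BDA·AD·BAD·C·AD·BAD·C·BAD·AD·AD·BAD·C·AD·BAD·BDA·AD·BAD·C·AD·BAD·BDA·C·AD·BAD·AD·BAD·AD·BAD·C·AD·BAD·BDA·AD·BAD·C·AD·BAD·C·BAD·AD·AD·BAD·C·AD·BAD·BDA·AD·BAD·C·AD·BAD·AD·BAD·C·AD·BAD·BDA·AD·BAD·C·AD·BAD·C·BAD·AD·AD·BAD·C·AD·BAD·BDA·AD·BAD·C·AD·BAD
    A ↦ AD
    B ↦ C
    C ↦ BDA
    D ↦ BAD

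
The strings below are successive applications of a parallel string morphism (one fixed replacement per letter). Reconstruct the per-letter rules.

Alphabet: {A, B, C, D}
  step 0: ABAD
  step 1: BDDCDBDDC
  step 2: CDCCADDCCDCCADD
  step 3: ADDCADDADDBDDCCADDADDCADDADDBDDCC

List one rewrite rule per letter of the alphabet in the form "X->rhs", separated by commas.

A->BDD, B->CD, C->ADD, D->C

  step 2 ⇒ step 3: CDCCADDCCDCCADD ⇒ ADD·C·ADD·ADD·BDD·C·C·ADD·ADD·C·ADD·ADD·BDD·C·C
    A ↦ BDD
    C ↦ ADD
    D ↦ C
  step 0 ⇒ step 1: ABAD ⇒ BDD·CD·BDD·C
    B ↦ CD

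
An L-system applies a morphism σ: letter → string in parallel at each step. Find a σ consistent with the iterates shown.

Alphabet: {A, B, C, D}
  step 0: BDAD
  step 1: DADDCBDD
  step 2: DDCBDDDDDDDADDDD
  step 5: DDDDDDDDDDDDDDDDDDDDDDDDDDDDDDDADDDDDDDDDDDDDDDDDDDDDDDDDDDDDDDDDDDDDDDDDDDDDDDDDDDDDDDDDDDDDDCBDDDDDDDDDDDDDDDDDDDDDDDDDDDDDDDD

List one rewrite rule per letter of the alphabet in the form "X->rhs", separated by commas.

  step 1 ⇒ step 2: DADDCBDD ⇒ DD·CB·DD·DD·DD·DA·DD·DD
    A ↦ CB
    B ↦ DA
    C ↦ DD
    D ↦ DD

A->CB, B->DA, C->DD, D->DD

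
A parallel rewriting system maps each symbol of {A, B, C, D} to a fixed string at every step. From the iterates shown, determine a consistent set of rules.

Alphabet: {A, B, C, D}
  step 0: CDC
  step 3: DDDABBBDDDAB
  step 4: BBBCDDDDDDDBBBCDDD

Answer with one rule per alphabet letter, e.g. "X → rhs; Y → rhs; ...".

  step 3 ⇒ step 4: DDDABBBDDDAB ⇒ B·B·B·CD·DD·DD·DD·B·B·B·CD·DD
    A ↦ CD
    B ↦ DD
    D ↦ B
    C ↦ DA  (constrained at step 0)

A->CD, B->DD, C->DA, D->B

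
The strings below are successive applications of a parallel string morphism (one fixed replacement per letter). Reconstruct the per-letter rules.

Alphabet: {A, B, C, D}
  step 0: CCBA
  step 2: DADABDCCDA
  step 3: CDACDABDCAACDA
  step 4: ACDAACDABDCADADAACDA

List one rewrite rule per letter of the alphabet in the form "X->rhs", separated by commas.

A->DA, B->BD, C->A, D->C

  step 3 ⇒ step 4: CDACDABDCAACDA ⇒ A·C·DA·A·C·DA·BD·C·A·DA·DA·A·C·DA
    A ↦ DA
    B ↦ BD
    C ↦ A
    D ↦ C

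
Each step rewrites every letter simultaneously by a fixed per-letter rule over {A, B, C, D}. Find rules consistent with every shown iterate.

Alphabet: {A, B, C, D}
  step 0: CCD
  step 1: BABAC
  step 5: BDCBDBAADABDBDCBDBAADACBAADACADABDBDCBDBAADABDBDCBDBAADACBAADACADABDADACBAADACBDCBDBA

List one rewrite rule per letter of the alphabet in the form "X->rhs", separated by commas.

  step 0 ⇒ step 1: CCD ⇒ BA·BA·C
    C ↦ BA
    D ↦ C
    A ↦ BD  (constrained at step 1)
    B ↦ ADA  (constrained at step 1)

A->BD, B->ADA, C->BA, D->C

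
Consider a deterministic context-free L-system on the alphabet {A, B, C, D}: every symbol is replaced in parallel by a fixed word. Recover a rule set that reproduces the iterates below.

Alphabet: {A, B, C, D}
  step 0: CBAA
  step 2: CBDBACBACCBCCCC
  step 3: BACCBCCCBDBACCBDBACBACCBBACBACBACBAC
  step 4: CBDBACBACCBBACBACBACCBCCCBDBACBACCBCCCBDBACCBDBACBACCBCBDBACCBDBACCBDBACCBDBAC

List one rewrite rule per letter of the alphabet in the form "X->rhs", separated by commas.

  step 3 ⇒ step 4: BACCBCCCBDBACCBDBACBACCBBACBACBACBAC ⇒ CB·D·BAC·BAC·CB·BAC·BAC·BAC·CB·CC·CB·D·BAC·BAC·CB·CC·CB·D·BAC·CB·D·BAC·BAC·CB·CB·D·BAC·CB·D·BAC·CB·D·BAC·CB·D·BAC
    A ↦ D
    B ↦ CB
    C ↦ BAC
    D ↦ CC

A->D, B->CB, C->BAC, D->CC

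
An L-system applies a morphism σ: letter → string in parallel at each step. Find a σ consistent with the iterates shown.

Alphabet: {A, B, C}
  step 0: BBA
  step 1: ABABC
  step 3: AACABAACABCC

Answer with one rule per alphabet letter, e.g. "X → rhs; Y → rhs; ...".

  step 0 ⇒ step 1: BBA ⇒ AB·AB·C
    A ↦ C
    B ↦ AB
    C ↦ AA  (constrained at step 1)

A->C, B->AB, C->AA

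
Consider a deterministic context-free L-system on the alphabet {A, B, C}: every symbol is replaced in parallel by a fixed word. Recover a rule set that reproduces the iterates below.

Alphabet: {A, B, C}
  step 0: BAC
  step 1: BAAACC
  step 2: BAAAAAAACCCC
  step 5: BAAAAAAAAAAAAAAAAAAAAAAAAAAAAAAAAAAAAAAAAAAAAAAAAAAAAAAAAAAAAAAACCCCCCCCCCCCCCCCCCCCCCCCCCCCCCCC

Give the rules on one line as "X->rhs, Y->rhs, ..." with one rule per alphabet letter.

A->AA, B->BA, C->CC

  step 1 ⇒ step 2: BAAACC ⇒ BA·AA·AA·AA·CC·CC
    A ↦ AA
    B ↦ BA
    C ↦ CC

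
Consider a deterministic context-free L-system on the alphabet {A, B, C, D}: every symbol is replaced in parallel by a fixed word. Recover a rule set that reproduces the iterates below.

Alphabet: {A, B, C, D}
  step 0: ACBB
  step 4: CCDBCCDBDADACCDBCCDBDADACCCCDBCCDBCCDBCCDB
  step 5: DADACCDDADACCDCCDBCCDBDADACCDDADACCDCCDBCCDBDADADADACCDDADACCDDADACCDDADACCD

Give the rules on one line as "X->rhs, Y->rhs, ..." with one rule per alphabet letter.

A->DB, B->D, C->DA, D->CC

  step 4 ⇒ step 5: CCDBCCDBDADACCDBCCDBDADACCCCDBCCDBCCDBCCDB ⇒ DA·DA·CC·D·DA·DA·CC·D·CC·DB·CC·DB·DA·DA·CC·D·DA·DA·CC·D·CC·DB·CC·DB·DA·DA·DA·DA·CC·D·DA·DA·CC·D·DA·DA·CC·D·DA·DA·CC·D
    A ↦ DB
    B ↦ D
    C ↦ DA
    D ↦ CC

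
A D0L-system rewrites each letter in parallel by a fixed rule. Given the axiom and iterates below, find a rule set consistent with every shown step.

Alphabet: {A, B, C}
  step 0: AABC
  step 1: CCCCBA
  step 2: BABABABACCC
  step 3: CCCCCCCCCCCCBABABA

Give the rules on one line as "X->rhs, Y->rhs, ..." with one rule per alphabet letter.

A->C, B->CC, C->BA

  step 2 ⇒ step 3: BABABABACCC ⇒ CC·C·CC·C·CC·C·CC·C·BA·BA·BA
    A ↦ C
    B ↦ CC
    C ↦ BA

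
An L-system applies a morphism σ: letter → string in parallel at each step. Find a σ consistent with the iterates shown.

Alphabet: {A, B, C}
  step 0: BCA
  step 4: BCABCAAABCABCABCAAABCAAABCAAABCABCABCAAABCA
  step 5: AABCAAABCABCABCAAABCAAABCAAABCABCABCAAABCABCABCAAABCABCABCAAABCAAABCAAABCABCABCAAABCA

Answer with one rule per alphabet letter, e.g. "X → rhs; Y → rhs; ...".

  step 4 ⇒ step 5: BCABCAAABCABCABCAAABCAAABCAAABCABCABCAAABCA ⇒ A·A·BCA·A·A·BCA·BCA·BCA·A·A·BCA·A·A·BCA·A·A·BCA·BCA·BCA·A·A·BCA·BCA·BCA·A·A·BCA·BCA·BCA·A·A·BCA·A·A·BCA·A·A·BCA·BCA·BCA·A·A·BCA
    A ↦ BCA
    B ↦ A
    C ↦ A

A->BCA, B->A, C->A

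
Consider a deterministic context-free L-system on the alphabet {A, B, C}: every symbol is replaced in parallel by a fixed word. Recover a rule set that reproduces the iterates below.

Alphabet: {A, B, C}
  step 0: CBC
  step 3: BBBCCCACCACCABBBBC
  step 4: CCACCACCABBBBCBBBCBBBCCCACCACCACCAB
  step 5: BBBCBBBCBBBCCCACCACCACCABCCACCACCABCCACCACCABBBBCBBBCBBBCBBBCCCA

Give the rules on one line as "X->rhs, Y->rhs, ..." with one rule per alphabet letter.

A->BC, B->CCA, C->B

  step 4 ⇒ step 5: CCACCACCABBBBCBBBCBBBCCCACCACCACCAB ⇒ B·B·BC·B·B·BC·B·B·BC·CCA·CCA·CCA·CCA·B·CCA·CCA·CCA·B·CCA·CCA·CCA·B·B·B·BC·B·B·BC·B·B·BC·B·B·BC·CCA
    A ↦ BC
    B ↦ CCA
    C ↦ B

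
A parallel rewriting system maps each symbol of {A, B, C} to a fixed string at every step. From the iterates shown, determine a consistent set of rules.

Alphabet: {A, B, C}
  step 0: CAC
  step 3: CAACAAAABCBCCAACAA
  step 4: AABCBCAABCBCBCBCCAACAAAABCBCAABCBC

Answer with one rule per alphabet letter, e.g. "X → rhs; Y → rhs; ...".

  step 3 ⇒ step 4: CAACAAAABCBCCAACAA ⇒ AA·BC·BC·AA·BC·BC·BC·BC·C·AA·C·AA·AA·BC·BC·AA·BC·BC
    A ↦ BC
    B ↦ C
    C ↦ AA

A->BC, B->C, C->AA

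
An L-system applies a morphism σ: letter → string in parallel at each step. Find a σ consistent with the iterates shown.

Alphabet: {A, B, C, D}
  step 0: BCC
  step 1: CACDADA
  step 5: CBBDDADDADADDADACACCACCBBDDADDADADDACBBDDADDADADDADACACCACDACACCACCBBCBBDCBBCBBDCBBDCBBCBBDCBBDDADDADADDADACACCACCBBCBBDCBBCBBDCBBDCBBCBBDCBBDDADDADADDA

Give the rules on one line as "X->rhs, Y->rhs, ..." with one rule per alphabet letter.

  step 0 ⇒ step 1: BCC ⇒ CAC·DA·DA
    B ↦ CAC
    C ↦ DA
    A ↦ D  (constrained at step 1)
    D ↦ CBB  (constrained at step 1)

A->D, B->CAC, C->DA, D->CBB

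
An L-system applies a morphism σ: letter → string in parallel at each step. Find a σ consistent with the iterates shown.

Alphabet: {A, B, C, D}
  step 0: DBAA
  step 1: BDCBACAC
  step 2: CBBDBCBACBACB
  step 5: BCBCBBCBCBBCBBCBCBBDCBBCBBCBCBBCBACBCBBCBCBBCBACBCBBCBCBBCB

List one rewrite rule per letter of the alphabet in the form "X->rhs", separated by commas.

  step 1 ⇒ step 2: BDCBACAC ⇒ CB·BD·B·CB·AC·B·AC·B
    A ↦ AC
    B ↦ CB
    C ↦ B
    D ↦ BD

A->AC, B->CB, C->B, D->BD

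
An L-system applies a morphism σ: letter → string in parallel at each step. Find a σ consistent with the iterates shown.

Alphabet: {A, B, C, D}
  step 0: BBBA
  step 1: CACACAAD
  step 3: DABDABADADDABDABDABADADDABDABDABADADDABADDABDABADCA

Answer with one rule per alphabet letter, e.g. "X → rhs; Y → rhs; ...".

A->AD, B->CA, C->DDA, D->DAB

  step 0 ⇒ step 1: BBBA ⇒ CA·CA·CA·AD
    A ↦ AD
    B ↦ CA
    C ↦ DDA  (constrained at step 1)
    D ↦ DAB  (constrained at step 1)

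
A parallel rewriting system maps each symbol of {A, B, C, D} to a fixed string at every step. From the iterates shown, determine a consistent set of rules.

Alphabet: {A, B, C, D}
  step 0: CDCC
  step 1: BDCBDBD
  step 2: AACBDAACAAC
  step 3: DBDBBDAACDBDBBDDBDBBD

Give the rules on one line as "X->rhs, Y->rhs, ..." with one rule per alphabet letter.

  step 2 ⇒ step 3: AACBDAACAAC ⇒ DB·DB·BD·AA·C·DB·DB·BD·DB·DB·BD
    A ↦ DB
    B ↦ AA
    C ↦ BD
    D ↦ C

A->DB, B->AA, C->BD, D->C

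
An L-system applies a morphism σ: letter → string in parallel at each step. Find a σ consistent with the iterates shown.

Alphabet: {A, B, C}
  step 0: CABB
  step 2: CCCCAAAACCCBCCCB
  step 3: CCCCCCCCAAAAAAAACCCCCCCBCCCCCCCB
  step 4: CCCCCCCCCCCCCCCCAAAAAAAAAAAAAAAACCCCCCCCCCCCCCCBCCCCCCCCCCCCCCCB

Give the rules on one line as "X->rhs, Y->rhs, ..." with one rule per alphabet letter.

  step 3 ⇒ step 4: CCCCCCCCAAAAAAAACCCCCCCBCCCCCCCB ⇒ CC·CC·CC·CC·CC·CC·CC·CC·AA·AA·AA·AA·AA·AA·AA·AA·CC·CC·CC·CC·CC·CC·CC·CB·CC·CC·CC·CC·CC·CC·CC·CB
    A ↦ AA
    B ↦ CB
    C ↦ CC

A->AA, B->CB, C->CC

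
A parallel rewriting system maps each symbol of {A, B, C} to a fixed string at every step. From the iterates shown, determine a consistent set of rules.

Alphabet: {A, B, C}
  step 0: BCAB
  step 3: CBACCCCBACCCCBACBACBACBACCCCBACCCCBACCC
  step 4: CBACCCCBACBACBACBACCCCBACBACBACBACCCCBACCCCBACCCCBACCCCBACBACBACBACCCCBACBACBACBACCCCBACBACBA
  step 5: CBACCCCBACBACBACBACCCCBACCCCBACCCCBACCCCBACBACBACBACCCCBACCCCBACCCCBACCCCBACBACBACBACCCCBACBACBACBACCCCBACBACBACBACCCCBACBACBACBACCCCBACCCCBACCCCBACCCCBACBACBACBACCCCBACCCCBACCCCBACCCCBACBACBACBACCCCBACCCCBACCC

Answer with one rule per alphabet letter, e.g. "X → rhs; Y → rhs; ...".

A->CC, B->C, C->CBA

  step 4 ⇒ step 5: CBACCCCBACBACBACBACCCCBACBACBACBACCCCBACCCCBACCCCBACCCCBACBACBACBACCCCBACBACBACBACCCCBACBACBA ⇒ CBA·C·CC·CBA·CBA·CBA·CBA·C·CC·CBA·C·CC·CBA·C·CC·CBA·C·CC·CBA·CBA·CBA·CBA·C·CC·CBA·C·CC·CBA·C·CC·CBA·C·CC·CBA·CBA·CBA·CBA·C·CC·CBA·CBA·CBA·CBA·C·CC·CBA·CBA·CBA·CBA·C·CC·CBA·CBA·CBA·CBA·C·CC·CBA·C·CC·CBA·C·CC·CBA·C·CC·CBA·CBA·CBA·CBA·C·CC·CBA·C·CC·CBA·C·CC·CBA·C·CC·CBA·CBA·CBA·CBA·C·CC·CBA·C·CC·CBA·C·CC
    A ↦ CC
    B ↦ C
    C ↦ CBA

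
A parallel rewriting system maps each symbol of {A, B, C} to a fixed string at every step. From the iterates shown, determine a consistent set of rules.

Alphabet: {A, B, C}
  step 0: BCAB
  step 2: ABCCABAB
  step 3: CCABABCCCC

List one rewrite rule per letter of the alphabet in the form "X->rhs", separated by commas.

  step 2 ⇒ step 3: ABCCABAB ⇒ C·C·AB·AB·C·C·C·C
    A ↦ C
    B ↦ C
    C ↦ AB

A->C, B->C, C->AB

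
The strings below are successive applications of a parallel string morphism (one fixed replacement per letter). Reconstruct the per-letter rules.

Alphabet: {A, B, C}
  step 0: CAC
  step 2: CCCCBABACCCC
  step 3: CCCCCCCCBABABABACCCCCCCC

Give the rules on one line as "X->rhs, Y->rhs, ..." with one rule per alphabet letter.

A->BA, B->BA, C->CC

  step 2 ⇒ step 3: CCCCBABACCCC ⇒ CC·CC·CC·CC·BA·BA·BA·BA·CC·CC·CC·CC
    A ↦ BA
    B ↦ BA
    C ↦ CC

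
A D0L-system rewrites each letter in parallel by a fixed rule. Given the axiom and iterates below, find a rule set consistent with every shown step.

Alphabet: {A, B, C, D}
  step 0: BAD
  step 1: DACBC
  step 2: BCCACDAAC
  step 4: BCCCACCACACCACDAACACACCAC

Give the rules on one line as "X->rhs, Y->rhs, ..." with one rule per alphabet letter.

A->C, B->DA, C->AC, D->BC

  step 1 ⇒ step 2: DACBC ⇒ BC·C·AC·DA·AC
    A ↦ C
    B ↦ DA
    C ↦ AC
    D ↦ BC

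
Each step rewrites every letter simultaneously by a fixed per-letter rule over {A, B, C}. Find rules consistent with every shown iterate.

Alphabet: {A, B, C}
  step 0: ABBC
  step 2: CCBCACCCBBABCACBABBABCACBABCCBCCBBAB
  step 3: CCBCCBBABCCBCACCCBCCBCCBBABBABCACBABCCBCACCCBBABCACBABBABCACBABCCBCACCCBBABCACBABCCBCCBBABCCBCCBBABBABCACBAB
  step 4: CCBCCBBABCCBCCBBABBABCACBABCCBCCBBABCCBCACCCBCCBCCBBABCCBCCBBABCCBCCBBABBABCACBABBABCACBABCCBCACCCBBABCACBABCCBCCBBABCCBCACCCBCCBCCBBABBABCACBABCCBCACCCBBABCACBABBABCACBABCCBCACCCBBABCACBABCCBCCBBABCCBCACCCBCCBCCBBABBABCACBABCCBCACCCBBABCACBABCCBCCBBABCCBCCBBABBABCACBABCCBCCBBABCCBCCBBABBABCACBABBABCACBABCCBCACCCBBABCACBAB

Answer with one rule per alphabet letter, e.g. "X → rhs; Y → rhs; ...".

A->CAC, B->BAB, C->CCB

  step 3 ⇒ step 4: CCBCCBBABCCBCACCCBCCBCCBBABBABCACBABCCBCACCCBBABCACBABBABCACBABCCBCACCCBBABCACBABCCBCCBBABCCBCCBBABBABCACBAB ⇒ CCB·CCB·BAB·CCB·CCB·BAB·BAB·CAC·BAB·CCB·CCB·BAB·CCB·CAC·CCB·CCB·CCB·BAB·CCB·CCB·BAB·CCB·CCB·BAB·BAB·CAC·BAB·BAB·CAC·BAB·CCB·CAC·CCB·BAB·CAC·BAB·CCB·CCB·BAB·CCB·CAC·CCB·CCB·CCB·BAB·BAB·CAC·BAB·CCB·CAC·CCB·BAB·CAC·BAB·BAB·CAC·BAB·CCB·CAC·CCB·BAB·CAC·BAB·CCB·CCB·BAB·CCB·CAC·CCB·CCB·CCB·BAB·BAB·CAC·BAB·CCB·CAC·CCB·BAB·CAC·BAB·CCB·CCB·BAB·CCB·CCB·BAB·BAB·CAC·BAB·CCB·CCB·BAB·CCB·CCB·BAB·BAB·CAC·BAB·BAB·CAC·BAB·CCB·CAC·CCB·BAB·CAC·BAB
    A ↦ CAC
    B ↦ BAB
    C ↦ CCB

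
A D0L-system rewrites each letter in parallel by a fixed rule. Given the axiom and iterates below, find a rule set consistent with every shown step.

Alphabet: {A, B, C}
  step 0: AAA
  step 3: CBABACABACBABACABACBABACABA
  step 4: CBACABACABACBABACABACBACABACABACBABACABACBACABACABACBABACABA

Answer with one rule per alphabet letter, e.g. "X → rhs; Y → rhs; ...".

A->BA, B->CA, C->CBA

  step 3 ⇒ step 4: CBABACABACBABACABACBABACABA ⇒ CBA·CA·BA·CA·BA·CBA·BA·CA·BA·CBA·CA·BA·CA·BA·CBA·BA·CA·BA·CBA·CA·BA·CA·BA·CBA·BA·CA·BA
    A ↦ BA
    B ↦ CA
    C ↦ CBA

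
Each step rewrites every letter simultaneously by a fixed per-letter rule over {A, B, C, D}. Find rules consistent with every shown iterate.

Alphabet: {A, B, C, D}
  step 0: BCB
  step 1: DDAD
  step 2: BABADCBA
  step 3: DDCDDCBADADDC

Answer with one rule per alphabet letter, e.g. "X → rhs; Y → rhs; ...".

  step 2 ⇒ step 3: BABADCBA ⇒ D·DC·D·DC·BA·DA·D·DC
    A ↦ DC
    B ↦ D
    C ↦ DA
    D ↦ BA

A->DC, B->D, C->DA, D->BA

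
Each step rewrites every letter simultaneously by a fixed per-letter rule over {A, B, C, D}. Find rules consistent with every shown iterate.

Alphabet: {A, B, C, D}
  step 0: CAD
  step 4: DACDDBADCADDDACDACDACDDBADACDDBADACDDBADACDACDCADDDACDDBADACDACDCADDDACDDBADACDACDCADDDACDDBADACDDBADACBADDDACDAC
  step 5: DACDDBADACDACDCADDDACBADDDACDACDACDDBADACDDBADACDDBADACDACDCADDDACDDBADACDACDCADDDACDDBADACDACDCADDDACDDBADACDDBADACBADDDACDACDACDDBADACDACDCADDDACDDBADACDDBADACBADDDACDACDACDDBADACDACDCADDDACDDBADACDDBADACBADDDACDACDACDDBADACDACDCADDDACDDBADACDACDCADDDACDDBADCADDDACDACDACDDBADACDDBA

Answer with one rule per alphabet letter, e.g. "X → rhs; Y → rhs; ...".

A->DD, B->DCA, C->BA, D->DAC

  step 4 ⇒ step 5: DACDDBADCADDDACDACDACDDBADACDDBADACDDBADACDACDCADDDACDDBADACDACDCADDDACDDBADACDACDCADDDACDDBADACDDBADACBADDDACDAC ⇒ DAC·DD·BA·DAC·DAC·DCA·DD·DAC·BA·DD·DAC·DAC·DAC·DD·BA·DAC·DD·BA·DAC·DD·BA·DAC·DAC·DCA·DD·DAC·DD·BA·DAC·DAC·DCA·DD·DAC·DD·BA·DAC·DAC·DCA·DD·DAC·DD·BA·DAC·DD·BA·DAC·BA·DD·DAC·DAC·DAC·DD·BA·DAC·DAC·DCA·DD·DAC·DD·BA·DAC·DD·BA·DAC·BA·DD·DAC·DAC·DAC·DD·BA·DAC·DAC·DCA·DD·DAC·DD·BA·DAC·DD·BA·DAC·BA·DD·DAC·DAC·DAC·DD·BA·DAC·DAC·DCA·DD·DAC·DD·BA·DAC·DAC·DCA·DD·DAC·DD·BA·DCA·DD·DAC·DAC·DAC·DD·BA·DAC·DD·BA
    A ↦ DD
    B ↦ DCA
    C ↦ BA
    D ↦ DAC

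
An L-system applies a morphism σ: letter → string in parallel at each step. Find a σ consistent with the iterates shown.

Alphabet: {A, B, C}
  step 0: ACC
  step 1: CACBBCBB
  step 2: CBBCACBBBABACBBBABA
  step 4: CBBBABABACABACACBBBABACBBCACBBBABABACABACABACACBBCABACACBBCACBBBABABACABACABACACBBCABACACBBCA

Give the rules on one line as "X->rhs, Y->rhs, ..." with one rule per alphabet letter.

A->CA, B->BA, C->CBB

  step 1 ⇒ step 2: CACBBCBB ⇒ CBB·CA·CBB·BA·BA·CBB·BA·BA
    A ↦ CA
    B ↦ BA
    C ↦ CBB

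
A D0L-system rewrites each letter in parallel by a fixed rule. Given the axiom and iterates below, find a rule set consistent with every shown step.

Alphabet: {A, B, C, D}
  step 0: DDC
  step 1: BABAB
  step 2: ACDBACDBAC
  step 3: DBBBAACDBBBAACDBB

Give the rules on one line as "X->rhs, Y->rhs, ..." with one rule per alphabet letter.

A->DB, B->AC, C->B, D->BA

  step 2 ⇒ step 3: ACDBACDBAC ⇒ DB·B·BA·AC·DB·B·BA·AC·DB·B
    A ↦ DB
    B ↦ AC
    C ↦ B
    D ↦ BA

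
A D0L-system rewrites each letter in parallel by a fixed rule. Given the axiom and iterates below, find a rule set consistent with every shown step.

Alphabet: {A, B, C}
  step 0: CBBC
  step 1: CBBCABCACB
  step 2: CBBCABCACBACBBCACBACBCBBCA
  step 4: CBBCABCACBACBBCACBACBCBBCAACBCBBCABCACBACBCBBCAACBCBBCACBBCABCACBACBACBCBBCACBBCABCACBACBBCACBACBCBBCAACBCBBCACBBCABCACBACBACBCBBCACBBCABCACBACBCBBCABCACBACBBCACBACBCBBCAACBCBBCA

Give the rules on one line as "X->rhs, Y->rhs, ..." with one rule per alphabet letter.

A->ACB, B->BCA, C->CB

  step 1 ⇒ step 2: CBBCABCACB ⇒ CB·BCA·BCA·CB·ACB·BCA·CB·ACB·CB·BCA
    A ↦ ACB
    B ↦ BCA
    C ↦ CB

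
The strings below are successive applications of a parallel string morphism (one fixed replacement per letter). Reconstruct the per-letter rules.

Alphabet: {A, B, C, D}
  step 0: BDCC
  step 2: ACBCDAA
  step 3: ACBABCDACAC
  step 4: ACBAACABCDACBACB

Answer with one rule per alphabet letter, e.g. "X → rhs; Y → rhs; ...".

A->AC, B->A, C->B, D->CD

  step 3 ⇒ step 4: ACBABCDACAC ⇒ AC·B·A·AC·A·B·CD·AC·B·AC·B
    A ↦ AC
    B ↦ A
    C ↦ B
    D ↦ CD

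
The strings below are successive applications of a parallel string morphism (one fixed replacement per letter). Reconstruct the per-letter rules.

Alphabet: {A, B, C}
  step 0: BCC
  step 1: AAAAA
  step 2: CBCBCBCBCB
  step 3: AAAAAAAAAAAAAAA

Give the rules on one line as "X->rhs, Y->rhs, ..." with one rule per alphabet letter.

  step 2 ⇒ step 3: CBCBCBCBCB ⇒ AA·A·AA·A·AA·A·AA·A·AA·A
    B ↦ A
    C ↦ AA
  step 1 ⇒ step 2: AAAAA ⇒ CB·CB·CB·CB·CB
    A ↦ CB

A->CB, B->A, C->AA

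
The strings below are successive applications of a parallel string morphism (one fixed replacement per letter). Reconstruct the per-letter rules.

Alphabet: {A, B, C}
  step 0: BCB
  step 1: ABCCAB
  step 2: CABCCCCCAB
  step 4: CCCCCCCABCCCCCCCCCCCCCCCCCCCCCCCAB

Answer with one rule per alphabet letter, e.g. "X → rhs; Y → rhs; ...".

A->C, B->AB, C->CC

  step 1 ⇒ step 2: ABCCAB ⇒ C·AB·CC·CC·C·AB
    A ↦ C
    B ↦ AB
    C ↦ CC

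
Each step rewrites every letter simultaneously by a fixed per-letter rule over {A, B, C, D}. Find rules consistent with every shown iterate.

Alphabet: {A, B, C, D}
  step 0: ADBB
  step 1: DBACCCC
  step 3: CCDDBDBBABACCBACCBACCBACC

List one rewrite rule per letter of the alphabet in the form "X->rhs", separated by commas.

  step 0 ⇒ step 1: ADBB ⇒ D·BA·CC·CC
    A ↦ D
    B ↦ CC
    D ↦ BA
    C ↦ DB  (constrained at step 1)

A->D, B->CC, C->DB, D->BA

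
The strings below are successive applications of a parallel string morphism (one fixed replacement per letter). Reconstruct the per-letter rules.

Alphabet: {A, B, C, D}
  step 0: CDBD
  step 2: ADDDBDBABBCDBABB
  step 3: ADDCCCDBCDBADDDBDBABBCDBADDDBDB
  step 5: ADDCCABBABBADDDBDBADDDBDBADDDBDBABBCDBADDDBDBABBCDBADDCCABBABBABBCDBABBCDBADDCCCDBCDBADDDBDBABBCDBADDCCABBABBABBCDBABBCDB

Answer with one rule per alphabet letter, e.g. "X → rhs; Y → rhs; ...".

  step 2 ⇒ step 3: ADDDBDBABBCDBABB ⇒ ADD·C·C·C·DB·C·DB·ADD·DB·DB·ABB·C·DB·ADD·DB·DB
    A ↦ ADD
    B ↦ DB
    C ↦ ABB
    D ↦ C

A->ADD, B->DB, C->ABB, D->C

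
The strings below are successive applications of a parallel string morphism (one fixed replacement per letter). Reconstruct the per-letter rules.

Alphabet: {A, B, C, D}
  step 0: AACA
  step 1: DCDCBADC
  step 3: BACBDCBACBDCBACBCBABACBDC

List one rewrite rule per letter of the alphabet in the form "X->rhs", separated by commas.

A->DC, B->CB, C->BA, D->C

  step 0 ⇒ step 1: AACA ⇒ DC·DC·BA·DC
    A ↦ DC
    C ↦ BA
    B ↦ CB  (constrained at step 1)
    D ↦ C  (constrained at step 1)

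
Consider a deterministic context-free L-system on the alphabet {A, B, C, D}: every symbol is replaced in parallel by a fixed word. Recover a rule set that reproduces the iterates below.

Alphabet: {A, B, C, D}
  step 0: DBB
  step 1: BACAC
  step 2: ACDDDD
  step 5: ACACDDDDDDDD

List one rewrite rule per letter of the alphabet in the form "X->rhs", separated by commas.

A->D, B->AC, C->D, D->B

  step 1 ⇒ step 2: BACAC ⇒ AC·D·D·D·D
    A ↦ D
    B ↦ AC
    C ↦ D
  step 0 ⇒ step 1: DBB ⇒ B·AC·AC
    D ↦ B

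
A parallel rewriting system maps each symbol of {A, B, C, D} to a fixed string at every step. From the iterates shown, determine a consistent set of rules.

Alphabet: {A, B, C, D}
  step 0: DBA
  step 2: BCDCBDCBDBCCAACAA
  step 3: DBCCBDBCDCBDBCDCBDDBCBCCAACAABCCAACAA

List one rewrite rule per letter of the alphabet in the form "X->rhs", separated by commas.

  step 2 ⇒ step 3: BCDCBDCBDBCCAACAA ⇒ D·BC·CBD·BC·D·CBD·BC·D·CBD·D·BC·BC·CAA·CAA·BC·CAA·CAA
    A ↦ CAA
    B ↦ D
    C ↦ BC
    D ↦ CBD

A->CAA, B->D, C->BC, D->CBD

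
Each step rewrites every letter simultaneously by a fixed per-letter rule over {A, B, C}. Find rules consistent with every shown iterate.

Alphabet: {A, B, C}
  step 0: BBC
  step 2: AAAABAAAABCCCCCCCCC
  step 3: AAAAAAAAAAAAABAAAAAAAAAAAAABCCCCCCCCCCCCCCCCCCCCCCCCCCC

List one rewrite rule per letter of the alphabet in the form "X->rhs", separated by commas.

A->AAA, B->AB, C->CCC

  step 2 ⇒ step 3: AAAABAAAABCCCCCCCCC ⇒ AAA·AAA·AAA·AAA·AB·AAA·AAA·AAA·AAA·AB·CCC·CCC·CCC·CCC·CCC·CCC·CCC·CCC·CCC
    A ↦ AAA
    B ↦ AB
    C ↦ CCC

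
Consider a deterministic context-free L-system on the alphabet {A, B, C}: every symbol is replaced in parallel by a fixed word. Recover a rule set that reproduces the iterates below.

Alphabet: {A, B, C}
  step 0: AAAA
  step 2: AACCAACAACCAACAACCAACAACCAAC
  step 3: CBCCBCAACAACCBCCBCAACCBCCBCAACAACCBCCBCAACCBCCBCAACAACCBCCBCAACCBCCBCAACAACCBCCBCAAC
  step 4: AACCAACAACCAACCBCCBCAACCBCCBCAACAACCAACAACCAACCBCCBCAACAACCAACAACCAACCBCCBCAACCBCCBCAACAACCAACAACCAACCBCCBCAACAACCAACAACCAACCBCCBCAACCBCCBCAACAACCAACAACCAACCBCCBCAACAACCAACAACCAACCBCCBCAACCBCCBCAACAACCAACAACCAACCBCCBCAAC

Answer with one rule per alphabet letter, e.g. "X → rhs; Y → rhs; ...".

  step 3 ⇒ step 4: CBCCBCAACAACCBCCBCAACCBCCBCAACAACCBCCBCAACCBCCBCAACAACCBCCBCAACCBCCBCAACAACCBCCBCAAC ⇒ AAC·C·AAC·AAC·C·AAC·CBC·CBC·AAC·CBC·CBC·AAC·AAC·C·AAC·AAC·C·AAC·CBC·CBC·AAC·AAC·C·AAC·AAC·C·AAC·CBC·CBC·AAC·CBC·CBC·AAC·AAC·C·AAC·AAC·C·AAC·CBC·CBC·AAC·AAC·C·AAC·AAC·C·AAC·CBC·CBC·AAC·CBC·CBC·AAC·AAC·C·AAC·AAC·C·AAC·CBC·CBC·AAC·AAC·C·AAC·AAC·C·AAC·CBC·CBC·AAC·CBC·CBC·AAC·AAC·C·AAC·AAC·C·AAC·CBC·CBC·AAC
    A ↦ CBC
    B ↦ C
    C ↦ AAC

A->CBC, B->C, C->AAC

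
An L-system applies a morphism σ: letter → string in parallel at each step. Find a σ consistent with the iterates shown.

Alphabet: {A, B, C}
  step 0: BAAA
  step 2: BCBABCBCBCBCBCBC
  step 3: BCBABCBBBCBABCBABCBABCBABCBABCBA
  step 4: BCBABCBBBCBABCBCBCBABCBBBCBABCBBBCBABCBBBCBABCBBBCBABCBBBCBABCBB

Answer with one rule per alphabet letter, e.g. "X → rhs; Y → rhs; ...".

  step 3 ⇒ step 4: BCBABCBBBCBABCBABCBABCBABCBABCBA ⇒ BC·BA·BC·BB·BC·BA·BC·BC·BC·BA·BC·BB·BC·BA·BC·BB·BC·BA·BC·BB·BC·BA·BC·BB·BC·BA·BC·BB·BC·BA·BC·BB
    A ↦ BB
    B ↦ BC
    C ↦ BA

A->BB, B->BC, C->BA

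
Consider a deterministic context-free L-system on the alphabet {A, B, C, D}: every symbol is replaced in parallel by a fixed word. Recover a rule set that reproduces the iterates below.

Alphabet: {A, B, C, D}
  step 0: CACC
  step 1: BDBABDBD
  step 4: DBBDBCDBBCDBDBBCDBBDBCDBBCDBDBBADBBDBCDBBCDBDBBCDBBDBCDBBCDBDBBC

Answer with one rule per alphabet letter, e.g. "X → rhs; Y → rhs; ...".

  step 0 ⇒ step 1: CACC ⇒ BD·BA·BD·BD
    A ↦ BA
    C ↦ BD
    B ↦ DB  (constrained at step 1)
    D ↦ BC  (constrained at step 1)

A->BA, B->DB, C->BD, D->BC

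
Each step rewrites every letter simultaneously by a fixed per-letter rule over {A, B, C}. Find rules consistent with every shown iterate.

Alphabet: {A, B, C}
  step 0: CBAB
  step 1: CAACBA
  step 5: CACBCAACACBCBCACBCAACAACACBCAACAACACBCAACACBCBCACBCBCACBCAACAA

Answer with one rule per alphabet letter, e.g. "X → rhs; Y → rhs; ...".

A->CB, B->A, C->CA

  step 0 ⇒ step 1: CBAB ⇒ CA·A·CB·A
    A ↦ CB
    B ↦ A
    C ↦ CA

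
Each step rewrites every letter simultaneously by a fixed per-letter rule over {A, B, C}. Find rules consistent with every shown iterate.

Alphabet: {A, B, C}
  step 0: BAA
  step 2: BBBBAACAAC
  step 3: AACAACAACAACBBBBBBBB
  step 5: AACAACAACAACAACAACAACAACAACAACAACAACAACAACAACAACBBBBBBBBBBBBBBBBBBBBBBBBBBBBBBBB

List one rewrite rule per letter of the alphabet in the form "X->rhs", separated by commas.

A->B, B->AAC, C->BB

  step 2 ⇒ step 3: BBBBAACAAC ⇒ AAC·AAC·AAC·AAC·B·B·BB·B·B·BB
    A ↦ B
    B ↦ AAC
    C ↦ BB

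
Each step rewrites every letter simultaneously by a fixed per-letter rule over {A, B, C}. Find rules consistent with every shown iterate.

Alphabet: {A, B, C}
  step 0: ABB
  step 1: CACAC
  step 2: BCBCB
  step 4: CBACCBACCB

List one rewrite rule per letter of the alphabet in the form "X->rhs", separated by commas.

  step 1 ⇒ step 2: CACAC ⇒ B·C·B·C·B
    A ↦ C
    C ↦ B
  step 0 ⇒ step 1: ABB ⇒ C·AC·AC
    B ↦ AC

A->C, B->AC, C->B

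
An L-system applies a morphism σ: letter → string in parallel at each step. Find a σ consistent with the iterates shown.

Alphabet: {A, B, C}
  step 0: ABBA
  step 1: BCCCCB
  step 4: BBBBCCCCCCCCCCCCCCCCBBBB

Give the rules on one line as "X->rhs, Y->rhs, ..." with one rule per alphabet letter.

  step 0 ⇒ step 1: ABBA ⇒ B·CC·CC·B
    A ↦ B
    B ↦ CC
    C ↦ AA  (constrained at step 1)

A->B, B->CC, C->AA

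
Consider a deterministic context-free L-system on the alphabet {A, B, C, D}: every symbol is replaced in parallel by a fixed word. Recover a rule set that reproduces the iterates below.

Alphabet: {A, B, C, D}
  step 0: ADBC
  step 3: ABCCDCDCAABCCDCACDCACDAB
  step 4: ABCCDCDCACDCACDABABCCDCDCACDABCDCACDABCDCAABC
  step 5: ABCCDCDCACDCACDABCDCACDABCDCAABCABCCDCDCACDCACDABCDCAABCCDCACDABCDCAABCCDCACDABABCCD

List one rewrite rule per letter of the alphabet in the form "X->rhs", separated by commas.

  step 4 ⇒ step 5: ABCCDCDCACDCACDABABCCDCDCACDABCDCACDABCDCAABC ⇒ AB·C·CD·CD·CA·CD·CA·CD·AB·CD·CA·CD·AB·CD·CA·AB·C·AB·C·CD·CD·CA·CD·CA·CD·AB·CD·CA·AB·C·CD·CA·CD·AB·CD·CA·AB·C·CD·CA·CD·AB·AB·C·CD
    A ↦ AB
    B ↦ C
    C ↦ CD
    D ↦ CA

A->AB, B->C, C->CD, D->CA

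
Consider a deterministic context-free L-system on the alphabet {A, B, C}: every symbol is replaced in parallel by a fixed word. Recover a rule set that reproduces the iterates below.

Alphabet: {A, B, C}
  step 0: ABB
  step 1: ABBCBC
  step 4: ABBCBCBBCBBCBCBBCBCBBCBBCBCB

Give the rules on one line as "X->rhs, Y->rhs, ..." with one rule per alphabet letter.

A->AB, B->BC, C->B

  step 0 ⇒ step 1: ABB ⇒ AB·BC·BC
    A ↦ AB
    B ↦ BC
    C ↦ B  (constrained at step 1)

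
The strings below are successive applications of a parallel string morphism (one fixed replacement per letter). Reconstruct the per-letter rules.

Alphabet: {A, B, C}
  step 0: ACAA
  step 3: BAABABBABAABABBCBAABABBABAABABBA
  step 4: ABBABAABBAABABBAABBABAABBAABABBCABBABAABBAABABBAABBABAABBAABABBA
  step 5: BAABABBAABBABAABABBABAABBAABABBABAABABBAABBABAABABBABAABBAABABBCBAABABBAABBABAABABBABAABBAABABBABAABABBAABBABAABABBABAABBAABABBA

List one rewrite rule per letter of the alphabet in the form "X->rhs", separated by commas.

A->BA, B->AB, C->BC

  step 4 ⇒ step 5: ABBABAABBAABABBAABBABAABBAABABBCABBABAABBAABABBAABBABAABBAABABBA ⇒ BA·AB·AB·BA·AB·BA·BA·AB·AB·BA·BA·AB·BA·AB·AB·BA·BA·AB·AB·BA·AB·BA·BA·AB·AB·BA·BA·AB·BA·AB·AB·BC·BA·AB·AB·BA·AB·BA·BA·AB·AB·BA·BA·AB·BA·AB·AB·BA·BA·AB·AB·BA·AB·BA·BA·AB·AB·BA·BA·AB·BA·AB·AB·BA
    A ↦ BA
    B ↦ AB
    C ↦ BC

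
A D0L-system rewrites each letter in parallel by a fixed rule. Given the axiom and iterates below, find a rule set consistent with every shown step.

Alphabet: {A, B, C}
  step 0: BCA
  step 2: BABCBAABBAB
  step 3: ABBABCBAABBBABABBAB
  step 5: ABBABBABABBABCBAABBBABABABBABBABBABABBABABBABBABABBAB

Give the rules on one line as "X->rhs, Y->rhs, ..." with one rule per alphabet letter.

A->B, B->AB, C->CBA

  step 2 ⇒ step 3: BABCBAABBAB ⇒ AB·B·AB·CBA·AB·B·B·AB·AB·B·AB
    A ↦ B
    B ↦ AB
    C ↦ CBA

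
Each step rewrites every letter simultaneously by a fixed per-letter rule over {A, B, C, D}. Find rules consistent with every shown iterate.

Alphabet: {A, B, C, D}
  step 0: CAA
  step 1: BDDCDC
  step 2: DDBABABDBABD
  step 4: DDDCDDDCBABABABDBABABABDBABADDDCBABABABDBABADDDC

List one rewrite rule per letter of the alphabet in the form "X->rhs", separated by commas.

A->DC, B->DD, C->BD, D->BA

  step 1 ⇒ step 2: BDDCDC ⇒ DD·BA·BA·BD·BA·BD
    B ↦ DD
    C ↦ BD
    D ↦ BA
  step 0 ⇒ step 1: CAA ⇒ BD·DC·DC
    A ↦ DC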